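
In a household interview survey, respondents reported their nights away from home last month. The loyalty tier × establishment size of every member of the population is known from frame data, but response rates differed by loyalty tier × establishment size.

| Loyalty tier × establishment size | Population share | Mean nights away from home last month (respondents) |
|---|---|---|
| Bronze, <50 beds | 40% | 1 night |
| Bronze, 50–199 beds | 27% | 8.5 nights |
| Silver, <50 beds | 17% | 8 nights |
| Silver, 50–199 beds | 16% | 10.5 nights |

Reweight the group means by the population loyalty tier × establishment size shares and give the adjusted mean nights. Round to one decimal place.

Each cell contributes population-share × respondent value:
  Bronze, <50 beds: 0.4 × 1 = 0.4
  Bronze, 50–199 beds: 0.27 × 8.5 = 2.295
  Silver, <50 beds: 0.17 × 8 = 1.36
  Silver, 50–199 beds: 0.16 × 10.5 = 1.68
Post-stratified estimate = 5.735 → 5.7.

5.7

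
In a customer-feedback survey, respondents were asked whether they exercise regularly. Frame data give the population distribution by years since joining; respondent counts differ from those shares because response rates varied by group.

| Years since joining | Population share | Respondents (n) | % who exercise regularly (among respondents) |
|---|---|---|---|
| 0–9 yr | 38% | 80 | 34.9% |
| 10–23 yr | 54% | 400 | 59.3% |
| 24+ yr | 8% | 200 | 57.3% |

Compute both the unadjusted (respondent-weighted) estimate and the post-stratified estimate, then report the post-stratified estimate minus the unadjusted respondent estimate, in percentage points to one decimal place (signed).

-6.0 percentage points

Naive respondent-only estimate (weights = respondent counts):
  (80/680)×34.9 + (400/680)×59.3 + (200/680)×57.3 = 55.8412%
Reweighting by population years since joining shares:
  0.38×34.9 + 0.54×59.3 + 0.08×57.3 = 49.868%
Difference = 49.868 − 55.8412 = -5.9732 pp.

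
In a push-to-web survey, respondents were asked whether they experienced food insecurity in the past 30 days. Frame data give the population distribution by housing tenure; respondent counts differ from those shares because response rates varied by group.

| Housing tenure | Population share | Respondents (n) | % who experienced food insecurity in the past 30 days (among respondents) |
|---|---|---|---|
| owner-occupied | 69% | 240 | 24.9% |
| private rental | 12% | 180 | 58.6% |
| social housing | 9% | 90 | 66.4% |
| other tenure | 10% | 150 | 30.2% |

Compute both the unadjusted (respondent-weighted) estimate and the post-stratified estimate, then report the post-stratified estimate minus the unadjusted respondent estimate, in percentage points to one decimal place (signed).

Without adjustment, the pooled respondent share is:
  (240/660)×24.9 + (180/660)×58.6 + (90/660)×66.4 + (150/660)×30.2 = 40.9545%
Post-stratified estimate weights by population shares:
  0.69×24.9 + 0.12×58.6 + 0.09×66.4 + 0.1×30.2 = 33.209%
Difference = 33.209 − 40.9545 = -7.7455 pp.

-7.7 percentage points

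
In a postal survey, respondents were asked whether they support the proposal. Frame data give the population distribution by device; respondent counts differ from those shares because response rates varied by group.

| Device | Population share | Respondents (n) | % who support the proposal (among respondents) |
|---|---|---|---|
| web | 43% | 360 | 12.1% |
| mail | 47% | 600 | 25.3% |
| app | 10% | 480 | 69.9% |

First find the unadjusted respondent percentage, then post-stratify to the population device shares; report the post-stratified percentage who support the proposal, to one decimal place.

Without adjustment, the pooled respondent share is:
  (360/1440)×12.1 + (600/1440)×25.3 + (480/1440)×69.9 = 36.8667%
Post-stratifying to population shares instead:
  0.43×12.1 + 0.47×25.3 + 0.1×69.9 = 24.084%

24.1%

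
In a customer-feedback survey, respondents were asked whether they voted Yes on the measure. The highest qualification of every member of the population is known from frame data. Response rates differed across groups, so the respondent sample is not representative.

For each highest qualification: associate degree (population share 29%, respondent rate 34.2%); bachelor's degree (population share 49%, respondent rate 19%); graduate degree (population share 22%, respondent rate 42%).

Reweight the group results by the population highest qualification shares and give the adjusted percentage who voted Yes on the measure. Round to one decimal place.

28.5%

Reweight to the known highest qualification distribution:
  associate degree: 0.29 × 34.2 = 9.918
  bachelor's degree: 0.49 × 19 = 9.31
  graduate degree: 0.22 × 42 = 9.24
Post-stratified estimate = 28.468 → 28.5%.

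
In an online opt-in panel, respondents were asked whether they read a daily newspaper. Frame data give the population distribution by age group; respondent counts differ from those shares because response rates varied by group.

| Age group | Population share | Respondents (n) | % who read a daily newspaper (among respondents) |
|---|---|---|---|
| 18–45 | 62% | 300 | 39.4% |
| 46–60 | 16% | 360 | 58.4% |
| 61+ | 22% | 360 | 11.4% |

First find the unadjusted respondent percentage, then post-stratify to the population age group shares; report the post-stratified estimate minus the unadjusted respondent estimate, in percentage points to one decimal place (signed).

Naive respondent-only estimate (weights = respondent counts):
  (300/1020)×39.4 + (360/1020)×58.4 + (360/1020)×11.4 = 36.2235%
Reweighting by population age group shares:
  0.62×39.4 + 0.16×58.4 + 0.22×11.4 = 36.28%
Difference = 36.28 − 36.2235 = 0.0565 pp.

+0.1 percentage points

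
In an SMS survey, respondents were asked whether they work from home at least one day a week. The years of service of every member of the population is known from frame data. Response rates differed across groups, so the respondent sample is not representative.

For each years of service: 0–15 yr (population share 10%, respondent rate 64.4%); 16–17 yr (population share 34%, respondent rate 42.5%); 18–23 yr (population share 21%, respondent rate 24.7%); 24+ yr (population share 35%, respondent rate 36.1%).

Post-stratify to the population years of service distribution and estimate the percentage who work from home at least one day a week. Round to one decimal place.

38.7%

Weight each group's respondent value by its population share:
  0–15 yr: 0.1 × 64.4 = 6.44
  16–17 yr: 0.34 × 42.5 = 14.45
  18–23 yr: 0.21 × 24.7 = 5.187
  24+ yr: 0.35 × 36.1 = 12.635
Post-stratified estimate = 38.712 → 38.7%.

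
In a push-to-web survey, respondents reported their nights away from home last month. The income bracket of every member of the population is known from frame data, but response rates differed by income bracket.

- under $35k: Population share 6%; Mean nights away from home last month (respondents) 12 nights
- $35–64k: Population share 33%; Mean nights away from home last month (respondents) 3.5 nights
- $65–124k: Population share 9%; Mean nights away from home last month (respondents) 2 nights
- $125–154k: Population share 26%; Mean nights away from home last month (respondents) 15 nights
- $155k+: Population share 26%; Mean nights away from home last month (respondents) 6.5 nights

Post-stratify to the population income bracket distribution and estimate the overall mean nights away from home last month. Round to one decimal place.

7.6

Weight each group's respondent value by its population share:
  under $35k: 0.06 × 12 = 0.72
  $35–64k: 0.33 × 3.5 = 1.155
  $65–124k: 0.09 × 2 = 0.18
  $125–154k: 0.26 × 15 = 3.9
  $155k+: 0.26 × 6.5 = 1.69
Post-stratified estimate = 7.645 → 7.6.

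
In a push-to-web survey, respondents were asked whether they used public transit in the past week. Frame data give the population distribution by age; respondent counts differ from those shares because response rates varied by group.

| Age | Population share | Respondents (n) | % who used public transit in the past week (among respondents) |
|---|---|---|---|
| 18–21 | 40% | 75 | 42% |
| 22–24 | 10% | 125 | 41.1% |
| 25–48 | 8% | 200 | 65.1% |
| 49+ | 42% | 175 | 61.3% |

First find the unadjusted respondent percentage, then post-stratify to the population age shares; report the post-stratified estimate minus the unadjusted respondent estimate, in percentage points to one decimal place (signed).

-3.8 percentage points

Naive respondent-only estimate (weights = respondent counts):
  (75/575)×42 + (125/575)×41.1 + (200/575)×65.1 + (175/575)×61.3 = 55.713%
Post-stratified estimate weights by population shares:
  0.4×42 + 0.1×41.1 + 0.08×65.1 + 0.42×61.3 = 51.864%
Difference = 51.864 − 55.713 = -3.849 pp.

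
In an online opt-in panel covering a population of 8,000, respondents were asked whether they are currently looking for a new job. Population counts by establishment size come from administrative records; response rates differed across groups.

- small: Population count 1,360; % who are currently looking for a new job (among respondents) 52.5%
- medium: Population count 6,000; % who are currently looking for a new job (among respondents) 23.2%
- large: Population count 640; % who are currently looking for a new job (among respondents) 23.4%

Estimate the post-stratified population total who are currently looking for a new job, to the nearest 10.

2,260

Apply each group's respondent rate to its population count:
  small: 1,360 × 52.5% = 714
  medium: 6,000 × 23.2% = 1392
  large: 640 × 23.4% = 149.76
Estimated total = 2255.76 → 2,260.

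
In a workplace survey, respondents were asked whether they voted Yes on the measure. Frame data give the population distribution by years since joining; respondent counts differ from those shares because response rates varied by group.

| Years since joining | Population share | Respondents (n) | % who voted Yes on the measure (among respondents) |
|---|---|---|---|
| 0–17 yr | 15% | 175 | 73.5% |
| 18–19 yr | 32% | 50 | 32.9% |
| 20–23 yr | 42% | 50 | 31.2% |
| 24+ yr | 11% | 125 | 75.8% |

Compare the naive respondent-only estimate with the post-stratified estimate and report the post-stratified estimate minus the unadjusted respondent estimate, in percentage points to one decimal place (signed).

-20.9 percentage points

Unadjusted (pooled respondent) estimate weights by respondent counts:
  (175/400)×73.5 + (50/400)×32.9 + (50/400)×31.2 + (125/400)×75.8 = 63.8563%
Post-stratifying to population shares instead:
  0.15×73.5 + 0.32×32.9 + 0.42×31.2 + 0.11×75.8 = 42.995%
Difference = 42.995 − 63.8563 = -20.8613 pp.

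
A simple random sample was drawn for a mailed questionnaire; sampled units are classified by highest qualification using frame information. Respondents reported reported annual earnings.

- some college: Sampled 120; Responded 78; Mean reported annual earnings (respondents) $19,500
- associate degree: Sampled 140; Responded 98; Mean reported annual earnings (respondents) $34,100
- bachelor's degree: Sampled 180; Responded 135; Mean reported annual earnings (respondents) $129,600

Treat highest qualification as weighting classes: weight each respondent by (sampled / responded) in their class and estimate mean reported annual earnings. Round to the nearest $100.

Response rates by class: some college 78/120 = 65%, associate degree 98/140 = 70%, bachelor's degree 135/180 = 75%.
Weighting each respondent by the inverse class response rate inflates each class back to its sampled size, so the class weight is n_sampled:
  some college: 120 × 19,500 = 2,340,000
  associate degree: 140 × 34,100 = 4,774,000
  bachelor's degree: 180 × 129,600 = 23,328,000
Adjusted estimate = 30,442,000 / 440 = 69186.4 → $69,200.

$69,200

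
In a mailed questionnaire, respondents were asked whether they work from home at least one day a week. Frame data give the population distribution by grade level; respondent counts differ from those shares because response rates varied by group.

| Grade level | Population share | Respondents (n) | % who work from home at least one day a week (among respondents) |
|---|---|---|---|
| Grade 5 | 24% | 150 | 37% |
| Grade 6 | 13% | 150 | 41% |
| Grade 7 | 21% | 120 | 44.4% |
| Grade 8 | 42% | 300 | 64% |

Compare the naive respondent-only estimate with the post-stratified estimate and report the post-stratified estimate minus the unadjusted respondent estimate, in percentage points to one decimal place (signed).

+0.1 percentage points

Without adjustment, the pooled respondent share is:
  (150/720)×37 + (150/720)×41 + (120/720)×44.4 + (300/720)×64 = 50.3167%
Post-stratified estimate weights by population shares:
  0.24×37 + 0.13×41 + 0.21×44.4 + 0.42×64 = 50.414%
Difference = 50.414 − 50.3167 = 0.0973 pp.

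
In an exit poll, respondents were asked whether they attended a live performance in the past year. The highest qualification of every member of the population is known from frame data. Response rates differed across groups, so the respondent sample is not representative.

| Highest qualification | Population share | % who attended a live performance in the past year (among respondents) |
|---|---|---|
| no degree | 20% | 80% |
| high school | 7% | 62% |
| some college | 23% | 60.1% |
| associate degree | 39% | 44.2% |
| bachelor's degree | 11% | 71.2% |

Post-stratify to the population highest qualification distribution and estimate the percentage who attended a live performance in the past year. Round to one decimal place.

Post-stratification weights by population share, not respondent share:
  no degree: 0.2 × 80 = 16
  high school: 0.07 × 62 = 4.34
  some college: 0.23 × 60.1 = 13.823
  associate degree: 0.39 × 44.2 = 17.238
  bachelor's degree: 0.11 × 71.2 = 7.832
Post-stratified estimate = 59.233 → 59.2%.

59.2%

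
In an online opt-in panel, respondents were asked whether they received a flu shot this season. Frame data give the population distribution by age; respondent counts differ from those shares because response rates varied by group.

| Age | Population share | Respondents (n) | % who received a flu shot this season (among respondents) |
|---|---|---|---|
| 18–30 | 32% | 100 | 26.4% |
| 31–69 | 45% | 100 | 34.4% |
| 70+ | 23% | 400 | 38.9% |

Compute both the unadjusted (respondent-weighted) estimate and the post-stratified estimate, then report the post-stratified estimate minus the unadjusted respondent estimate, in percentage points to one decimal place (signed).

-3.2 percentage points

Unadjusted (pooled respondent) estimate weights by respondent counts:
  (100/600)×26.4 + (100/600)×34.4 + (400/600)×38.9 = 36.0667%
Post-stratifying to population shares instead:
  0.32×26.4 + 0.45×34.4 + 0.23×38.9 = 32.875%
Difference = 32.875 − 36.0667 = -3.1917 pp.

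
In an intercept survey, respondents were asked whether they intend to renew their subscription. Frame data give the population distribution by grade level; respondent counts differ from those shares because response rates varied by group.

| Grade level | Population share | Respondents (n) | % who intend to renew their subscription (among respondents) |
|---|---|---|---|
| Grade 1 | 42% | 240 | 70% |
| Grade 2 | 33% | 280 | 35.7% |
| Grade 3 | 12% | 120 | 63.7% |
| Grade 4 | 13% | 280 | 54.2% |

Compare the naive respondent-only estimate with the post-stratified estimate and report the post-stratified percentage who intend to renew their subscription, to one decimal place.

Unadjusted (pooled respondent) estimate weights by respondent counts:
  (240/920)×70 + (280/920)×35.7 + (120/920)×63.7 + (280/920)×54.2 = 53.9304%
Post-stratifying to population shares instead:
  0.42×70 + 0.33×35.7 + 0.12×63.7 + 0.13×54.2 = 55.871%

55.9%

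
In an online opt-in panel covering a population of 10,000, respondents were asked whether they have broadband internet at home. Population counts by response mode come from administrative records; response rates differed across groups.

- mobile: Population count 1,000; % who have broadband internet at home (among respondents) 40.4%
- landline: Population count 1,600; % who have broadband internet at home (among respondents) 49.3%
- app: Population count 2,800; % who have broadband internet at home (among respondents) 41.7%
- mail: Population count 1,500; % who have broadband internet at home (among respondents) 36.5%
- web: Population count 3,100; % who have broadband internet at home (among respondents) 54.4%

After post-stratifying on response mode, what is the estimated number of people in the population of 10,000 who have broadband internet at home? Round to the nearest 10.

4,590

Estimated count per cell = population count × respondent percentage:
  mobile: 1,000 × 40.4% = 404
  landline: 1,600 × 49.3% = 788.8
  app: 2,800 × 41.7% = 1167.6
  mail: 1,500 × 36.5% = 547.5
  web: 3,100 × 54.4% = 1686.4
Estimated total = 4594.3 → 4,590.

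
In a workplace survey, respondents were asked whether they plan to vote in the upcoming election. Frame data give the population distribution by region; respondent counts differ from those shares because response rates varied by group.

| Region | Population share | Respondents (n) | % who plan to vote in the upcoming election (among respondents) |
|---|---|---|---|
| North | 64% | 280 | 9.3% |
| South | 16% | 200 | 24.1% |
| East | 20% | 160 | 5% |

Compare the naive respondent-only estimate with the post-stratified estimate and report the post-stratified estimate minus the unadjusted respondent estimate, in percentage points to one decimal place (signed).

Unadjusted (pooled respondent) estimate weights by respondent counts:
  (280/640)×9.3 + (200/640)×24.1 + (160/640)×5 = 12.85%
Post-stratified estimate weights by population shares:
  0.64×9.3 + 0.16×24.1 + 0.2×5 = 10.808%
Difference = 10.808 − 12.85 = -2.042 pp.

-2.0 percentage points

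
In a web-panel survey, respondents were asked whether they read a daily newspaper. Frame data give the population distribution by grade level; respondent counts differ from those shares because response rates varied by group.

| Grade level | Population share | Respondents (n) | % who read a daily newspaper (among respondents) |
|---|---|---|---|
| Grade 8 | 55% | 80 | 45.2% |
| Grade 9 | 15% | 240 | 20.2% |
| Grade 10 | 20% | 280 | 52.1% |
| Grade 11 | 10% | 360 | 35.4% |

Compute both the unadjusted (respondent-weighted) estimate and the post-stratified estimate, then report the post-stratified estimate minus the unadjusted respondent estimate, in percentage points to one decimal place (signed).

Without adjustment, the pooled respondent share is:
  (80/960)×45.2 + (240/960)×20.2 + (280/960)×52.1 + (360/960)×35.4 = 37.2875%
Reweighting by population grade level shares:
  0.55×45.2 + 0.15×20.2 + 0.2×52.1 + 0.1×35.4 = 41.85%
Difference = 41.85 − 37.2875 = 4.5625 pp.

+4.6 percentage points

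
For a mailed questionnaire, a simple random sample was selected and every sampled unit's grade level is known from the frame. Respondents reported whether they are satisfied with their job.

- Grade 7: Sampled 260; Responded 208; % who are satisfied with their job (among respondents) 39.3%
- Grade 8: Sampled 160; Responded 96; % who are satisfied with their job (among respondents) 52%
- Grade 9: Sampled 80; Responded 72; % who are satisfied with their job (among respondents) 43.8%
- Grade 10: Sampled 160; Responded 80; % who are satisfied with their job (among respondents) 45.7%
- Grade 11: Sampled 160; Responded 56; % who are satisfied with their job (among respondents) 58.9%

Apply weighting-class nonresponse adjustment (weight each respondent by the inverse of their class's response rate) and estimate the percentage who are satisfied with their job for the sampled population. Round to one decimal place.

47.3%

Response rates by class: Grade 7 208/260 = 80%, Grade 8 96/160 = 60%, Grade 9 72/80 = 90%, Grade 10 80/160 = 50%, Grade 11 56/160 = 35%.
Each respondent's weight = sampled/responded in their class; summing within a class gives n_sampled, so:
  Grade 7: 260 × 39.3 = 10,218
  Grade 8: 160 × 52 = 8320
  Grade 9: 80 × 43.8 = 3504
  Grade 10: 160 × 45.7 = 7312
  Grade 11: 160 × 58.9 = 9424
Adjusted estimate = 38,778 / 820 = 47.2902 → 47.3%.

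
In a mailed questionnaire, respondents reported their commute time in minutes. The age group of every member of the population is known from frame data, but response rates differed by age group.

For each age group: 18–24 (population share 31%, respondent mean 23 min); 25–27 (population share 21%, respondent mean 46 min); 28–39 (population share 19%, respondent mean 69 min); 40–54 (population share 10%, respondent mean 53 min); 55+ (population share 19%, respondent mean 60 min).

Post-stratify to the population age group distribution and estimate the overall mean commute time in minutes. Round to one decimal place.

Reweight to the known age group distribution:
  18–24: 0.31 × 23 = 7.13
  25–27: 0.21 × 46 = 9.66
  28–39: 0.19 × 69 = 13.11
  40–54: 0.1 × 53 = 5.3
  55+: 0.19 × 60 = 11.4
Post-stratified estimate = 46.6 → 46.6.

46.6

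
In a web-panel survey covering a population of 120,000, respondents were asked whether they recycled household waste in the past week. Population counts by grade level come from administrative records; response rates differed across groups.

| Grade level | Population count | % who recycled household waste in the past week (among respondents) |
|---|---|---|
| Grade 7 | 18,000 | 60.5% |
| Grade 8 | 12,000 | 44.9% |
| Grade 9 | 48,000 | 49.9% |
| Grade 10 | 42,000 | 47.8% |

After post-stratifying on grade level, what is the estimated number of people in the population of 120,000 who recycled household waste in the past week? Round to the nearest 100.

Estimated count per cell = population count × respondent percentage:
  Grade 7: 18,000 × 60.5% = 10,890
  Grade 8: 12,000 × 44.9% = 5388
  Grade 9: 48,000 × 49.9% = 23,952
  Grade 10: 42,000 × 47.8% = 20,076
Estimated total = 60,306 → 60,300.

60,300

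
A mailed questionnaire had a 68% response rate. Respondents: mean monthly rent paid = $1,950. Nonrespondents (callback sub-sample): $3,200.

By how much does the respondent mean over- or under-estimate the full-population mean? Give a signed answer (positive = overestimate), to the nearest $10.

Nonresponse fraction = 1 − 0.68 = 0.32.
Bias = (nonresponse fraction) × (respondent mean − nonrespondent mean)
     = 0.32 × (1950 − 3200) = 0.32 × -1250 = -400.

-$400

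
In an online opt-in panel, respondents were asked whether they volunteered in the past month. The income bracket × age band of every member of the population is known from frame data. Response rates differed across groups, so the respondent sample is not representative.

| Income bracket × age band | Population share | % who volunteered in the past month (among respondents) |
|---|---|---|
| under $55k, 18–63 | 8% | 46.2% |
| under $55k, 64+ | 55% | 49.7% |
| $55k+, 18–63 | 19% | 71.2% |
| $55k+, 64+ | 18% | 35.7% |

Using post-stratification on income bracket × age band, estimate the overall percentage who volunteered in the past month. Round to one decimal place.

Post-stratification weights by population share, not respondent share:
  under $55k, 18–63: 0.08 × 46.2 = 3.696
  under $55k, 64+: 0.55 × 49.7 = 27.335
  $55k+, 18–63: 0.19 × 71.2 = 13.528
  $55k+, 64+: 0.18 × 35.7 = 6.426
Post-stratified estimate = 50.985 → 51.0%.

51.0%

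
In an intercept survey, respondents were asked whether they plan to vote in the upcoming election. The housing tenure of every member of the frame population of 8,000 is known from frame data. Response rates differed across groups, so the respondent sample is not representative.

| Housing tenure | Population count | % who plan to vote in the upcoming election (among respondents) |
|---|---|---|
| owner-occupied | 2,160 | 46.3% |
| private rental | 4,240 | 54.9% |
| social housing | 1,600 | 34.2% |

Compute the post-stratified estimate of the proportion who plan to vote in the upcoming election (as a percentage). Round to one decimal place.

Reweight to the known housing tenure distribution:
  owner-occupied: (2,160/8,000) × 46.3 = 12.501
  private rental: (4,240/8,000) × 54.9 = 29.097
  social housing: (1,600/8,000) × 34.2 = 6.84
Post-stratified estimate = 48.438 → 48.4%.

48.4%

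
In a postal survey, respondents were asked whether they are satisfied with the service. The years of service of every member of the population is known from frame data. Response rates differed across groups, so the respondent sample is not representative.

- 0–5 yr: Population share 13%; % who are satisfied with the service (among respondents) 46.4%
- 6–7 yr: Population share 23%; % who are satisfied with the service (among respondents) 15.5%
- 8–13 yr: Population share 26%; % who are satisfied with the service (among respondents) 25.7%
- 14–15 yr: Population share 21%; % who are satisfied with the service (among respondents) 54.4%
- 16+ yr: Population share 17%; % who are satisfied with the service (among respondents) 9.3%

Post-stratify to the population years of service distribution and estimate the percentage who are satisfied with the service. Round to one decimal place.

Each cell contributes population-share × respondent value:
  0–5 yr: 0.13 × 46.4 = 6.032
  6–7 yr: 0.23 × 15.5 = 3.565
  8–13 yr: 0.26 × 25.7 = 6.682
  14–15 yr: 0.21 × 54.4 = 11.424
  16+ yr: 0.17 × 9.3 = 1.581
Post-stratified estimate = 29.284 → 29.3%.

29.3%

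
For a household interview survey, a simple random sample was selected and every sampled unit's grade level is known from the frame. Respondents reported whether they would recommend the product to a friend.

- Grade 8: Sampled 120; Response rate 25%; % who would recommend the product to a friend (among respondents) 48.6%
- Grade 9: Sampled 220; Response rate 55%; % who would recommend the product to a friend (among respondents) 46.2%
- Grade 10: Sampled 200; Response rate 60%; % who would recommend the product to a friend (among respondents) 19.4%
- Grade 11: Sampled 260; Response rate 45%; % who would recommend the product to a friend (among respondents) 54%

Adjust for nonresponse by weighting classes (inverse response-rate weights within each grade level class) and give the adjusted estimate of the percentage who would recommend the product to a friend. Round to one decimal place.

42.4%

Each respondent's weight = sampled/responded in their class; summing within a class gives n_sampled, so:
  Grade 8: 120 × 48.6 = 5832
  Grade 9: 220 × 46.2 = 10,164
  Grade 10: 200 × 19.4 = 3880
  Grade 11: 260 × 54 = 14,040
Adjusted estimate = 33,916 / 800 = 42.395 → 42.4%.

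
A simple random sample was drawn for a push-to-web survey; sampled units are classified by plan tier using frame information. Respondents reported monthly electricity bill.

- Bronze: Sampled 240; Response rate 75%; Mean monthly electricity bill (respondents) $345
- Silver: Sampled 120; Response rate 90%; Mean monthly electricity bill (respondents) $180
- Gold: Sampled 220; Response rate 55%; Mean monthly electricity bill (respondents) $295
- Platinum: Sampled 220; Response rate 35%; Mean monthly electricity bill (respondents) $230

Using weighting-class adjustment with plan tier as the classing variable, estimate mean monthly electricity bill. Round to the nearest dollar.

With weight = n_sampled/n_responded per class, the weighted class total is n_sampled:
  Bronze: 240 × 345 = 82,800
  Silver: 120 × 180 = 21,600
  Gold: 220 × 295 = 64,900
  Platinum: 220 × 230 = 50,600
Adjusted estimate = 219,900 / 800 = 274.875 → $275.

$275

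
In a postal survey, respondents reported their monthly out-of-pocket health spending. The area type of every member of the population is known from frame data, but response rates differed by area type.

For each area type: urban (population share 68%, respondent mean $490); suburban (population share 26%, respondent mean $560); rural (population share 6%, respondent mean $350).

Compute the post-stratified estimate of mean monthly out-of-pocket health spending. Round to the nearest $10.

$500

Post-stratification weights by population share, not respondent share:
  urban: 0.68 × 490 = 333.2
  suburban: 0.26 × 560 = 145.6
  rural: 0.06 × 350 = 21
Post-stratified estimate = 499.8 → $500.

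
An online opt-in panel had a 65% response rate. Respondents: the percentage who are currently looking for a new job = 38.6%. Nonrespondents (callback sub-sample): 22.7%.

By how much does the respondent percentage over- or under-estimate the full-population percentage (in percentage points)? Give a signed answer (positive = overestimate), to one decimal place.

+5.6 percentage points

Nonresponse fraction = 1 − 0.65 = 0.35.
Bias = (nonresponse fraction) × (respondent percentage − nonrespondent percentage)
     = 0.35 × (38.6 − 22.7) = 0.35 × 15.9 = 5.565.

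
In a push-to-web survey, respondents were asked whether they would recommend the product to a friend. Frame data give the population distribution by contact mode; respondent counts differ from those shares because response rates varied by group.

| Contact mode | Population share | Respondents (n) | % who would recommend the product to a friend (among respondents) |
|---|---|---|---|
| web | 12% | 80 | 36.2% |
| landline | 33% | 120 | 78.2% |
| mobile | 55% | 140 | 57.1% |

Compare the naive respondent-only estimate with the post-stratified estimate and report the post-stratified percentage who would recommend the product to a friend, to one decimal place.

61.6%

Without adjustment, the pooled respondent share is:
  (80/340)×36.2 + (120/340)×78.2 + (140/340)×57.1 = 59.6294%
Reweighting by population contact mode shares:
  0.12×36.2 + 0.33×78.2 + 0.55×57.1 = 61.555%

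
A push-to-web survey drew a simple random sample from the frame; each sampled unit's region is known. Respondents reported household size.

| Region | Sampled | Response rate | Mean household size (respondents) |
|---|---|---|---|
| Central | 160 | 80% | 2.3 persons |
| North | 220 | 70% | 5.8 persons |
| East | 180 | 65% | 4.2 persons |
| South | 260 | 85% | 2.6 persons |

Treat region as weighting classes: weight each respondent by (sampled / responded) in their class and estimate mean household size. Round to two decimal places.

3.75

Inverse-response-rate weighting restores each class to its sampled count, so class totals weight by n_sampled:
  Central: 160 × 2.3 = 368
  North: 220 × 5.8 = 1276
  East: 180 × 4.2 = 756
  South: 260 × 2.6 = 676
Adjusted estimate = 3076 / 820 = 3.75122 → 3.75.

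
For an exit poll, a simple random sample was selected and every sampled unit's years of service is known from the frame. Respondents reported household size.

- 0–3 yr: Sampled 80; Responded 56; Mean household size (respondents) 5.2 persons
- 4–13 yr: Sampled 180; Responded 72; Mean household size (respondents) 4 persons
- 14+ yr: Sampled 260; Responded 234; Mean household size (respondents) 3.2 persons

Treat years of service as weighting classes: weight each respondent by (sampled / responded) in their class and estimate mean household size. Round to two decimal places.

Response rates by class: 0–3 yr 56/80 = 70%, 4–13 yr 72/180 = 40%, 14+ yr 234/260 = 90%.
With weight = n_sampled/n_responded per class, the weighted class total is n_sampled:
  0–3 yr: 80 × 5.2 = 416
  4–13 yr: 180 × 4 = 720
  14+ yr: 260 × 3.2 = 832
Adjusted estimate = 1968 / 520 = 3.78462 → 3.78.

3.78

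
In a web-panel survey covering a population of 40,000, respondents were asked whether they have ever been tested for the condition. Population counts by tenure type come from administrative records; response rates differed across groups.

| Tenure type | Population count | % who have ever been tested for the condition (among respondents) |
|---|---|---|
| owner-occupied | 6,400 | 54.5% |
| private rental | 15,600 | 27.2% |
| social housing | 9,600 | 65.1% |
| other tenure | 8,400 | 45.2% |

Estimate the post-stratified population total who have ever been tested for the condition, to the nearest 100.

17,800

Estimated count per cell = population count × respondent percentage:
  owner-occupied: 6,400 × 54.5% = 3488
  private rental: 15,600 × 27.2% = 4243.2
  social housing: 9,600 × 65.1% = 6249.6
  other tenure: 8,400 × 45.2% = 3796.8
Estimated total = 17777.6 → 17,800.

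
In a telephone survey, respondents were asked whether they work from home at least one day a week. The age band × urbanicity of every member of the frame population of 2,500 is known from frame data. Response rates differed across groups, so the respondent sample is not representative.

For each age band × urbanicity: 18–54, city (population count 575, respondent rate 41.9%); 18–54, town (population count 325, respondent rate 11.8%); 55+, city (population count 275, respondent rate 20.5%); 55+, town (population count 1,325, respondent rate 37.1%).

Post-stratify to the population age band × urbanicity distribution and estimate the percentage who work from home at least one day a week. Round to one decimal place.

33.1%

Weight each group's respondent value by its population share:
  18–54, city: (575/2,500) × 41.9 = 9.637
  18–54, town: (325/2,500) × 11.8 = 1.534
  55+, city: (275/2,500) × 20.5 = 2.255
  55+, town: (1,325/2,500) × 37.1 = 19.663
Post-stratified estimate = 33.089 → 33.1%.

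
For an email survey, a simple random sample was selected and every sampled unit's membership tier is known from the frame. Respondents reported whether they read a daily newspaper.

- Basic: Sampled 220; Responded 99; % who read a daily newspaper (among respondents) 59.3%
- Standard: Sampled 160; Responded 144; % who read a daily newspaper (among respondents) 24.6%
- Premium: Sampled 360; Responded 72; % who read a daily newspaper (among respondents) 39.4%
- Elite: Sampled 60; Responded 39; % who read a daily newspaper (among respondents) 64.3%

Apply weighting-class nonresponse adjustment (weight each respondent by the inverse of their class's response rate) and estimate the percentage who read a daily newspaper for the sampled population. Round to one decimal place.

43.8%

Response rates by class: Basic 99/220 = 45%, Standard 144/160 = 90%, Premium 72/360 = 20%, Elite 39/60 = 65%.
With weight = n_sampled/n_responded per class, the weighted class total is n_sampled:
  Basic: 220 × 59.3 = 13,046
  Standard: 160 × 24.6 = 3936
  Premium: 360 × 39.4 = 14,184
  Elite: 60 × 64.3 = 3858
Adjusted estimate = 35,024 / 800 = 43.78 → 43.8%.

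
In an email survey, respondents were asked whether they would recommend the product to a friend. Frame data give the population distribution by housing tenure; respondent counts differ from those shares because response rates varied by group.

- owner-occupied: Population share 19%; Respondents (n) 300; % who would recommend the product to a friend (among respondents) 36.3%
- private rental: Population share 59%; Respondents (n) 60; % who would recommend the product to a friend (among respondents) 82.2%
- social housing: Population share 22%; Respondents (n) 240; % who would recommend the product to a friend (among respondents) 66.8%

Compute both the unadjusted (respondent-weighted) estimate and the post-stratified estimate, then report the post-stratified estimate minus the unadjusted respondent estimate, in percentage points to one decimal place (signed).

+17.0 percentage points

Without adjustment, the pooled respondent share is:
  (300/600)×36.3 + (60/600)×82.2 + (240/600)×66.8 = 53.09%
Post-stratified estimate weights by population shares:
  0.19×36.3 + 0.59×82.2 + 0.22×66.8 = 70.091%
Difference = 70.091 − 53.09 = 17.001 pp.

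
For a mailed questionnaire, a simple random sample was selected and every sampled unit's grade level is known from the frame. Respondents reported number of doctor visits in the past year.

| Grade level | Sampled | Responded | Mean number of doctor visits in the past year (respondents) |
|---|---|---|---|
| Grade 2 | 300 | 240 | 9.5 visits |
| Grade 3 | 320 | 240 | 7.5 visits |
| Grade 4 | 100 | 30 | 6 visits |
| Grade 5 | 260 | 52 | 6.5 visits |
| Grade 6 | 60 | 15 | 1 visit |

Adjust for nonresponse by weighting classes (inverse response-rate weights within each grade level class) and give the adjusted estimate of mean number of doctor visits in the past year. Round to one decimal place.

Response rates by class: Grade 2 240/300 = 80%, Grade 3 240/320 = 75%, Grade 4 30/100 = 30%, Grade 5 52/260 = 20%, Grade 6 15/60 = 25%.
With weight = n_sampled/n_responded per class, the weighted class total is n_sampled:
  Grade 2: 300 × 9.5 = 2850
  Grade 3: 320 × 7.5 = 2400
  Grade 4: 100 × 6 = 600
  Grade 5: 260 × 6.5 = 1690
  Grade 6: 60 × 1 = 60
Adjusted estimate = 7600 / 1,040 = 7.30769 → 7.3.

7.3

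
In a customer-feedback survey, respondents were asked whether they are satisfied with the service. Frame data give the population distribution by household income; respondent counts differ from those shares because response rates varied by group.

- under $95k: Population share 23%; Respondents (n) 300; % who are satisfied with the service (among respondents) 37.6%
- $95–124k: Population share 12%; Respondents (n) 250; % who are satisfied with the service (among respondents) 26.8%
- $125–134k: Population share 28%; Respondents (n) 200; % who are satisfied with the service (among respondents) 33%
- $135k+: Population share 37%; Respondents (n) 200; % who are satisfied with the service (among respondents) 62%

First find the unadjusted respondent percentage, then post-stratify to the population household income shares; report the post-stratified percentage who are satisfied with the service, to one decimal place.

44.0%

Unadjusted (pooled respondent) estimate weights by respondent counts:
  (300/950)×37.6 + (250/950)×26.8 + (200/950)×33 + (200/950)×62 = 38.9263%
Reweighting by population household income shares:
  0.23×37.6 + 0.12×26.8 + 0.28×33 + 0.37×62 = 44.044%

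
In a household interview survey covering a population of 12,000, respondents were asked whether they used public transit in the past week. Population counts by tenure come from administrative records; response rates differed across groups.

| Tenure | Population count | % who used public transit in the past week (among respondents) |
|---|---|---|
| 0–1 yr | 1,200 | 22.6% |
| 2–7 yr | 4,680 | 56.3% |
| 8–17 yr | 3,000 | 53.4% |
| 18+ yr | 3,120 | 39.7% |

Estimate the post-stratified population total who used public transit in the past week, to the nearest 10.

Estimated count per cell = population count × respondent percentage:
  0–1 yr: 1,200 × 22.6% = 271.2
  2–7 yr: 4,680 × 56.3% = 2634.84
  8–17 yr: 3,000 × 53.4% = 1602
  18+ yr: 3,120 × 39.7% = 1238.64
Estimated total = 5746.68 → 5,750.

5,750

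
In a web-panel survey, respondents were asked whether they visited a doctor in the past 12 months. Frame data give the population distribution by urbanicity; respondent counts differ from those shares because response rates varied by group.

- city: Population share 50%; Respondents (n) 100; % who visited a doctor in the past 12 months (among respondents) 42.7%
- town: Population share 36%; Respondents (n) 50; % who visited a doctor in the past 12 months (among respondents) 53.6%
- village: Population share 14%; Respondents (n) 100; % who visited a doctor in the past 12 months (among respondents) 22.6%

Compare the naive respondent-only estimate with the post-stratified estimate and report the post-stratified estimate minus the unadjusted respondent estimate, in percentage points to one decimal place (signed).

Without adjustment, the pooled respondent share is:
  (100/250)×42.7 + (50/250)×53.6 + (100/250)×22.6 = 36.84%
Post-stratifying to population shares instead:
  0.5×42.7 + 0.36×53.6 + 0.14×22.6 = 43.81%
Difference = 43.81 − 36.84 = 6.97 pp.

+7.0 percentage points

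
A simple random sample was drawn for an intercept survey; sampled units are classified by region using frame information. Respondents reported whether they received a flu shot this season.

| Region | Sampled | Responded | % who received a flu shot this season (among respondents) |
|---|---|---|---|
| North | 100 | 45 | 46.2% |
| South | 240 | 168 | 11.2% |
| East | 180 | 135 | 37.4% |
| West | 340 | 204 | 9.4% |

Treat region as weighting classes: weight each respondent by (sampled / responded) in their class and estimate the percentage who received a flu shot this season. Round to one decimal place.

20.0%

Class response rates: North 45/100 = 45%, South 168/240 = 70%, East 135/180 = 75%, West 204/340 = 60%.
Each respondent's weight = sampled/responded in their class; summing within a class gives n_sampled, so:
  North: 100 × 46.2 = 4620
  South: 240 × 11.2 = 2688
  East: 180 × 37.4 = 6732
  West: 340 × 9.4 = 3196
Adjusted estimate = 17,236 / 860 = 20.0419 → 20.0%.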